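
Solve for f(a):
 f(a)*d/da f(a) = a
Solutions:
 f(a) = -sqrt(C1 + a^2)
 f(a) = sqrt(C1 + a^2)


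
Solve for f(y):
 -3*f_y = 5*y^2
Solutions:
 f(y) = C1 - 5*y^3/9


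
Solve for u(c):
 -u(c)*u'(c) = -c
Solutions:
 u(c) = -sqrt(C1 + c^2)
 u(c) = sqrt(C1 + c^2)


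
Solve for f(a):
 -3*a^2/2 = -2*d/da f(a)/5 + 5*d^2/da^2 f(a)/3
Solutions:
 f(a) = C1 + C2*exp(6*a/25) + 5*a^3/4 + 125*a^2/8 + 3125*a/24


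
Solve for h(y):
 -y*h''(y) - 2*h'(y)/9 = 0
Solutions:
 h(y) = C1 + C2*y^(7/9)


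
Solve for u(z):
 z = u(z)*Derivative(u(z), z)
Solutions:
 u(z) = -sqrt(C1 + z^2)
 u(z) = sqrt(C1 + z^2)


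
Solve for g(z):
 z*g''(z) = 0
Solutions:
 g(z) = C1 + C2*z


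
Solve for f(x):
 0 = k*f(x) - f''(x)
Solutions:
 f(x) = C1*exp(-sqrt(k)*x) + C2*exp(sqrt(k)*x)


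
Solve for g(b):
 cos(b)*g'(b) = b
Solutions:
 g(b) = C1 + Integral(b/cos(b), b)


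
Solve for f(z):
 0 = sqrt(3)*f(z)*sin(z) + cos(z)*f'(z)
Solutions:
 f(z) = C1*cos(z)^(sqrt(3))


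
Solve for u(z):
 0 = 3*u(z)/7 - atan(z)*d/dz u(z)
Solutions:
 u(z) = C1*exp(3*Integral(1/atan(z), z)/7)


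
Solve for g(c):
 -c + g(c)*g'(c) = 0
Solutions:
 g(c) = -sqrt(C1 + c^2)
 g(c) = sqrt(C1 + c^2)


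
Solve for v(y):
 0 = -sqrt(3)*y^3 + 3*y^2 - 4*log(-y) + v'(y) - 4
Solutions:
 v(y) = C1 + sqrt(3)*y^4/4 - y^3 + 4*y*log(-y)


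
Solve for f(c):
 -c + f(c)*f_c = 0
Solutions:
 f(c) = -sqrt(C1 + c^2)
 f(c) = sqrt(C1 + c^2)


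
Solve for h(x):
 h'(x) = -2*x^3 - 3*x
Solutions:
 h(x) = C1 - x^4/2 - 3*x^2/2


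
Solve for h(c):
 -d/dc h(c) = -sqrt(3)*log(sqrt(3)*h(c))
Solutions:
 -2*sqrt(3)*Integral(1/(2*log(_y) + log(3)), (_y, h(c)))/3 = C1 - c


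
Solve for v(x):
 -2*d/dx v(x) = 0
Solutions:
 v(x) = C1


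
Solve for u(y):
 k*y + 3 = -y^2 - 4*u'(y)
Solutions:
 u(y) = C1 - k*y^2/8 - y^3/12 - 3*y/4


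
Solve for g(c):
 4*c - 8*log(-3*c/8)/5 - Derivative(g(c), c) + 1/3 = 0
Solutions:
 g(c) = C1 + 2*c^2 - 8*c*log(-c)/5 + c*(-24*log(3) + 29 + 72*log(2))/15


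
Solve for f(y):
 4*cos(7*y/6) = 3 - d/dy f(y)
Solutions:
 f(y) = C1 + 3*y - 24*sin(7*y/6)/7


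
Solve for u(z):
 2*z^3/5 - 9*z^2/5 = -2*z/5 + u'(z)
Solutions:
 u(z) = C1 + z^4/10 - 3*z^3/5 + z^2/5


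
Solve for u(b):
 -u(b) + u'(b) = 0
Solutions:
 u(b) = C1*exp(b)


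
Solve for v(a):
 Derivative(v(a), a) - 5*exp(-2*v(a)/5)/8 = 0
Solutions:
 v(a) = 5*log(-sqrt(C1 + 5*a)) - 5*log(10) + 5*log(5)/2
 v(a) = 5*log(C1 + 5*a)/2 - 5*log(10) + 5*log(5)/2


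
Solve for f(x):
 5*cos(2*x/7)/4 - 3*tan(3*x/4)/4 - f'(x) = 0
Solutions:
 f(x) = C1 + log(cos(3*x/4)) + 35*sin(2*x/7)/8


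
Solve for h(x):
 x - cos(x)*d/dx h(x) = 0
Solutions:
 h(x) = C1 + Integral(x/cos(x), x)


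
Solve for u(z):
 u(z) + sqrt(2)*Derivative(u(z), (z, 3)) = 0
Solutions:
 u(z) = C3*exp(-2^(5/6)*z/2) + (C1*sin(2^(5/6)*sqrt(3)*z/4) + C2*cos(2^(5/6)*sqrt(3)*z/4))*exp(2^(5/6)*z/4)


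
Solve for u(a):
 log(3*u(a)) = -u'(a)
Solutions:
 Integral(1/(log(_y) + log(3)), (_y, u(a))) = C1 - a


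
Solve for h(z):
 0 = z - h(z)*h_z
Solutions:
 h(z) = -sqrt(C1 + z^2)
 h(z) = sqrt(C1 + z^2)


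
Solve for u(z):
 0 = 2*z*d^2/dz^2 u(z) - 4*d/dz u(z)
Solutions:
 u(z) = C1 + C2*z^3


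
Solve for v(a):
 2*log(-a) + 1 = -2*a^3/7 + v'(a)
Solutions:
 v(a) = C1 + a^4/14 + 2*a*log(-a) - a


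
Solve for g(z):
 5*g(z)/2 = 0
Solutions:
 g(z) = 0


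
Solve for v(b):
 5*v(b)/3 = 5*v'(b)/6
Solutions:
 v(b) = C1*exp(2*b)


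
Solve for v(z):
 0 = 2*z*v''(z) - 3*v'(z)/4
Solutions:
 v(z) = C1 + C2*z^(11/8)


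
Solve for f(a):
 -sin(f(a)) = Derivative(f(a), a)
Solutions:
 f(a) = -acos((-C1 - exp(2*a))/(C1 - exp(2*a))) + 2*pi
 f(a) = acos((-C1 - exp(2*a))/(C1 - exp(2*a)))


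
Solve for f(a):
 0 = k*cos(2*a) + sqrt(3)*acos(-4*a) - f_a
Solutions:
 f(a) = C1 + k*sin(2*a)/2 + sqrt(3)*(a*acos(-4*a) + sqrt(1 - 16*a^2)/4)


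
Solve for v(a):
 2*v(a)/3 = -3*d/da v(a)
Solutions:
 v(a) = C1*exp(-2*a/9)


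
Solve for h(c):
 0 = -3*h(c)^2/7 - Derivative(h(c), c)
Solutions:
 h(c) = 7/(C1 + 3*c)


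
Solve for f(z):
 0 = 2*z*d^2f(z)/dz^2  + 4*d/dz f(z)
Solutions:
 f(z) = C1 + C2/z


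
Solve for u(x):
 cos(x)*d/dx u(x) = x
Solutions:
 u(x) = C1 + Integral(x/cos(x), x)


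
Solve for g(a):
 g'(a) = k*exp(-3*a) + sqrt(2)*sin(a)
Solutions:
 g(a) = C1 - k*exp(-3*a)/3 - sqrt(2)*cos(a)


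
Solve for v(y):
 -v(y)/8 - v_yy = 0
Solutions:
 v(y) = C1*sin(sqrt(2)*y/4) + C2*cos(sqrt(2)*y/4)


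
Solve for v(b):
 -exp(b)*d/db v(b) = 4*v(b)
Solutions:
 v(b) = C1*exp(4*exp(-b))


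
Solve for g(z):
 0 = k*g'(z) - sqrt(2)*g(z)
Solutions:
 g(z) = C1*exp(sqrt(2)*z/k)


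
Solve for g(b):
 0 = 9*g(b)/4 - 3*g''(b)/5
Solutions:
 g(b) = C1*exp(-sqrt(15)*b/2) + C2*exp(sqrt(15)*b/2)


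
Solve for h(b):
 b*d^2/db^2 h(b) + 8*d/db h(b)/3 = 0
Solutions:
 h(b) = C1 + C2/b^(5/3)


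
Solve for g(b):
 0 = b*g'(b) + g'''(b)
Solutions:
 g(b) = C1 + Integral(C2*airyai(-b) + C3*airybi(-b), b)


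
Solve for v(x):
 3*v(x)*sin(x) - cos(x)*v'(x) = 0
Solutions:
 v(x) = C1/cos(x)^3


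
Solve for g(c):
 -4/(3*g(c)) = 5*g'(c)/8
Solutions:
 g(c) = -sqrt(C1 - 960*c)/15
 g(c) = sqrt(C1 - 960*c)/15


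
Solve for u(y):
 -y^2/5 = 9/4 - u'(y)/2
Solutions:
 u(y) = C1 + 2*y^3/15 + 9*y/2


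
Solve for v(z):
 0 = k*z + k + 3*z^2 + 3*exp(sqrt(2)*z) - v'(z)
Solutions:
 v(z) = C1 + k*z^2/2 + k*z + z^3 + 3*sqrt(2)*exp(sqrt(2)*z)/2


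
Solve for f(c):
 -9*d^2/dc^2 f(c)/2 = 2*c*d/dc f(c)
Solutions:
 f(c) = C1 + C2*erf(sqrt(2)*c/3)


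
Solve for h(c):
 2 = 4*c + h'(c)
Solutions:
 h(c) = C1 - 2*c^2 + 2*c


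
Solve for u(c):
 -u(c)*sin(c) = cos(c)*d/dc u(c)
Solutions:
 u(c) = C1*cos(c)


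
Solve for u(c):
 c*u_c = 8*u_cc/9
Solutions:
 u(c) = C1 + C2*erfi(3*c/4)


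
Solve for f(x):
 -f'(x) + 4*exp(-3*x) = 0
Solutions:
 f(x) = C1 - 4*exp(-3*x)/3


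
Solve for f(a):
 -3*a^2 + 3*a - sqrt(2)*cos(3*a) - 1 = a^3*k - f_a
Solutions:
 f(a) = C1 + a^4*k/4 + a^3 - 3*a^2/2 + a + sqrt(2)*sin(3*a)/3


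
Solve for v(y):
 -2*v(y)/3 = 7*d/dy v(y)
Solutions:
 v(y) = C1*exp(-2*y/21)


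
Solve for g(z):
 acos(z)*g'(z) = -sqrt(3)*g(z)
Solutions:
 g(z) = C1*exp(-sqrt(3)*Integral(1/acos(z), z))


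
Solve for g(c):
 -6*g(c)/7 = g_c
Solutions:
 g(c) = C1*exp(-6*c/7)


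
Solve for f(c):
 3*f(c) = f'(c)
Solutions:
 f(c) = C1*exp(3*c)


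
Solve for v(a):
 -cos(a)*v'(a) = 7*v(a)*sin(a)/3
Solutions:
 v(a) = C1*cos(a)^(7/3)


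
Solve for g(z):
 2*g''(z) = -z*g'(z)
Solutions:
 g(z) = C1 + C2*erf(z/2)


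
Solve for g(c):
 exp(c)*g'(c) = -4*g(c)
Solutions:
 g(c) = C1*exp(4*exp(-c))


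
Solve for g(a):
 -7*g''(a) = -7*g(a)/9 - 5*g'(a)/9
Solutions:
 g(a) = C1*exp(a*(5 - sqrt(1789))/126) + C2*exp(a*(5 + sqrt(1789))/126)


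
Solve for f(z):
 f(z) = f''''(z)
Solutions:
 f(z) = C1*exp(-z) + C2*exp(z) + C3*sin(z) + C4*cos(z)


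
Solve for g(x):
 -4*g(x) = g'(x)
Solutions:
 g(x) = C1*exp(-4*x)


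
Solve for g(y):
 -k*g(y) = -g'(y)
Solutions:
 g(y) = C1*exp(k*y)


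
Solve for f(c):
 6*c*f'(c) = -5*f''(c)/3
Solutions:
 f(c) = C1 + C2*erf(3*sqrt(5)*c/5)


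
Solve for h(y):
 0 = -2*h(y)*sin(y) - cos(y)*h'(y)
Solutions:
 h(y) = C1*cos(y)^2


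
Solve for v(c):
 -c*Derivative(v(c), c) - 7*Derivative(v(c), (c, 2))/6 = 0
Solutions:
 v(c) = C1 + C2*erf(sqrt(21)*c/7)


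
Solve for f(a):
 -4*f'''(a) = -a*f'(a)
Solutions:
 f(a) = C1 + Integral(C2*airyai(2^(1/3)*a/2) + C3*airybi(2^(1/3)*a/2), a)


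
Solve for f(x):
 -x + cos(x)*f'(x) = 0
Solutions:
 f(x) = C1 + Integral(x/cos(x), x)


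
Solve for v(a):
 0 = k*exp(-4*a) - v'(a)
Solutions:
 v(a) = C1 - k*exp(-4*a)/4


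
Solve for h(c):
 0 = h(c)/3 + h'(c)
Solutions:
 h(c) = C1*exp(-c/3)


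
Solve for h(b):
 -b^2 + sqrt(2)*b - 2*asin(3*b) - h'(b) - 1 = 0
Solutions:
 h(b) = C1 - b^3/3 + sqrt(2)*b^2/2 - 2*b*asin(3*b) - b - 2*sqrt(1 - 9*b^2)/3


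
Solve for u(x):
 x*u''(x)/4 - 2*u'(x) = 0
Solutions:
 u(x) = C1 + C2*x^9


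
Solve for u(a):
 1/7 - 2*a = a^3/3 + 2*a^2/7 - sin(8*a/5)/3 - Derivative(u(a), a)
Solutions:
 u(a) = C1 + a^4/12 + 2*a^3/21 + a^2 - a/7 + 5*cos(8*a/5)/24


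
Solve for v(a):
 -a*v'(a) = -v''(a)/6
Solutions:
 v(a) = C1 + C2*erfi(sqrt(3)*a)


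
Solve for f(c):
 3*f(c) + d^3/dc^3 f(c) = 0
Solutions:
 f(c) = C3*exp(-3^(1/3)*c) + (C1*sin(3^(5/6)*c/2) + C2*cos(3^(5/6)*c/2))*exp(3^(1/3)*c/2)


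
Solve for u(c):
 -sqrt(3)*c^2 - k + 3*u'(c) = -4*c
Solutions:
 u(c) = C1 + sqrt(3)*c^3/9 - 2*c^2/3 + c*k/3


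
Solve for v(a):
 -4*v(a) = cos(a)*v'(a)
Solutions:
 v(a) = C1*(sin(a)^2 - 2*sin(a) + 1)/(sin(a)^2 + 2*sin(a) + 1)


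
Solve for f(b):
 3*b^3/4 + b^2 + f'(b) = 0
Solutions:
 f(b) = C1 - 3*b^4/16 - b^3/3


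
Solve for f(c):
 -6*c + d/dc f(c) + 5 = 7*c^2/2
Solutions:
 f(c) = C1 + 7*c^3/6 + 3*c^2 - 5*c


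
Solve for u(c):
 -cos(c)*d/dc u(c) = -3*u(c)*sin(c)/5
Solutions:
 u(c) = C1/cos(c)^(3/5)


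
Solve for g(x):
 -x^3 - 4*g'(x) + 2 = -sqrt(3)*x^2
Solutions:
 g(x) = C1 - x^4/16 + sqrt(3)*x^3/12 + x/2


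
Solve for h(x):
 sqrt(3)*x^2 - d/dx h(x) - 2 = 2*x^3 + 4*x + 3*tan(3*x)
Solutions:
 h(x) = C1 - x^4/2 + sqrt(3)*x^3/3 - 2*x^2 - 2*x + log(cos(3*x))


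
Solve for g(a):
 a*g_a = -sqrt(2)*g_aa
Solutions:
 g(a) = C1 + C2*erf(2^(1/4)*a/2)


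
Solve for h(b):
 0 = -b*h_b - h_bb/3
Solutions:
 h(b) = C1 + C2*erf(sqrt(6)*b/2)


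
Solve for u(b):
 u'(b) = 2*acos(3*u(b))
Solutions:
 Integral(1/acos(3*_y), (_y, u(b))) = C1 + 2*b


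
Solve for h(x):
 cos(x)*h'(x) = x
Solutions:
 h(x) = C1 + Integral(x/cos(x), x)


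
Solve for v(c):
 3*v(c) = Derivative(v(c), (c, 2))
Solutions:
 v(c) = C1*exp(-sqrt(3)*c) + C2*exp(sqrt(3)*c)


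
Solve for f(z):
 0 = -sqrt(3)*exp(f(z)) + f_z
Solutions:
 f(z) = log(-1/(C1 + sqrt(3)*z))


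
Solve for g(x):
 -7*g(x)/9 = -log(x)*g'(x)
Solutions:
 g(x) = C1*exp(7*li(x)/9)


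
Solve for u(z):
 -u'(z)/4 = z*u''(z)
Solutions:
 u(z) = C1 + C2*z^(3/4)


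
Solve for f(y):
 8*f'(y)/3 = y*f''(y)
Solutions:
 f(y) = C1 + C2*y^(11/3)


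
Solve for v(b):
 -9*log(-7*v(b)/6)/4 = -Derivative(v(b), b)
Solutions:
 -4*Integral(1/(log(-_y) - log(6) + log(7)), (_y, v(b)))/9 = C1 - b


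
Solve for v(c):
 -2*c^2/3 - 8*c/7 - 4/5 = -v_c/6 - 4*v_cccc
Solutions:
 v(c) = C1 + C4*exp(-3^(2/3)*c/6) + 4*c^3/3 + 24*c^2/7 + 24*c/5 + (C2*sin(3^(1/6)*c/4) + C3*cos(3^(1/6)*c/4))*exp(3^(2/3)*c/12)


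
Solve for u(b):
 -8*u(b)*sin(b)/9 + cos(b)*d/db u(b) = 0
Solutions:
 u(b) = C1/cos(b)^(8/9)


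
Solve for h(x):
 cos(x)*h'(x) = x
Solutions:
 h(x) = C1 + Integral(x/cos(x), x)


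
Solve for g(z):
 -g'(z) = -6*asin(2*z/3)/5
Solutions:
 g(z) = C1 + 6*z*asin(2*z/3)/5 + 3*sqrt(9 - 4*z^2)/5


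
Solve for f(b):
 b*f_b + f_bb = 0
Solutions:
 f(b) = C1 + C2*erf(sqrt(2)*b/2)


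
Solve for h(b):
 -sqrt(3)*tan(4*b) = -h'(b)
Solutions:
 h(b) = C1 - sqrt(3)*log(cos(4*b))/4


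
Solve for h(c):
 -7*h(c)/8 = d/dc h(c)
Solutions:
 h(c) = C1*exp(-7*c/8)


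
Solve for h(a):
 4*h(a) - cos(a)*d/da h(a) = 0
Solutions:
 h(a) = C1*(sin(a)^2 + 2*sin(a) + 1)/(sin(a)^2 - 2*sin(a) + 1)


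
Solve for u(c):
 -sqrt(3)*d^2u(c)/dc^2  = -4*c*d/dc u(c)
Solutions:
 u(c) = C1 + C2*erfi(sqrt(2)*3^(3/4)*c/3)


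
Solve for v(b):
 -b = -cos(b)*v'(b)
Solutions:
 v(b) = C1 + Integral(b/cos(b), b)


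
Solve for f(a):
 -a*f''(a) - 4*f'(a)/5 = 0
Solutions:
 f(a) = C1 + C2*a^(1/5)


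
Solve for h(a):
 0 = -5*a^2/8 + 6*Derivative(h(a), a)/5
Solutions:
 h(a) = C1 + 25*a^3/144


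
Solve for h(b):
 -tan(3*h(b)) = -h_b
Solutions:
 h(b) = -asin(C1*exp(3*b))/3 + pi/3
 h(b) = asin(C1*exp(3*b))/3


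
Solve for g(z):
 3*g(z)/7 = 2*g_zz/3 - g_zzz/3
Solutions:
 g(z) = C1*exp(z*(56*14^(1/3)/(9*sqrt(57) + 131)^(1/3) + 14^(2/3)*(9*sqrt(57) + 131)^(1/3) + 56)/84)*sin(14^(1/3)*sqrt(3)*z*(-14^(1/3)*(9*sqrt(57) + 131)^(1/3) + 56/(9*sqrt(57) + 131)^(1/3))/84) + C2*exp(z*(56*14^(1/3)/(9*sqrt(57) + 131)^(1/3) + 14^(2/3)*(9*sqrt(57) + 131)^(1/3) + 56)/84)*cos(14^(1/3)*sqrt(3)*z*(-14^(1/3)*(9*sqrt(57) + 131)^(1/3) + 56/(9*sqrt(57) + 131)^(1/3))/84) + C3*exp(z*(-14^(2/3)*(9*sqrt(57) + 131)^(1/3) - 56*14^(1/3)/(9*sqrt(57) + 131)^(1/3) + 28)/42)


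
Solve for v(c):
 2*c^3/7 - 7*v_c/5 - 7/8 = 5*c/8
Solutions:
 v(c) = C1 + 5*c^4/98 - 25*c^2/112 - 5*c/8


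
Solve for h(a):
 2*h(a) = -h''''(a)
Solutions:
 h(a) = (C1*sin(2^(3/4)*a/2) + C2*cos(2^(3/4)*a/2))*exp(-2^(3/4)*a/2) + (C3*sin(2^(3/4)*a/2) + C4*cos(2^(3/4)*a/2))*exp(2^(3/4)*a/2)


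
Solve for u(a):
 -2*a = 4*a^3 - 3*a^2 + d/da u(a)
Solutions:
 u(a) = C1 - a^4 + a^3 - a^2


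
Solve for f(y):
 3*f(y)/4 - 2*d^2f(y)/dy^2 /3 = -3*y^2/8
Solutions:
 f(y) = C1*exp(-3*sqrt(2)*y/4) + C2*exp(3*sqrt(2)*y/4) - y^2/2 - 8/9


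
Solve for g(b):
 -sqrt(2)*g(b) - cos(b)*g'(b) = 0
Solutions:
 g(b) = C1*(sin(b) - 1)^(sqrt(2)/2)/(sin(b) + 1)^(sqrt(2)/2)


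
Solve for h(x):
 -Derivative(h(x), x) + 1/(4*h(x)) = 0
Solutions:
 h(x) = -sqrt(C1 + 2*x)/2
 h(x) = sqrt(C1 + 2*x)/2


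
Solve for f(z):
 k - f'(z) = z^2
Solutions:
 f(z) = C1 + k*z - z^3/3


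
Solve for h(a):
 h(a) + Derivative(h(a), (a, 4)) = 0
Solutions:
 h(a) = (C1*sin(sqrt(2)*a/2) + C2*cos(sqrt(2)*a/2))*exp(-sqrt(2)*a/2) + (C3*sin(sqrt(2)*a/2) + C4*cos(sqrt(2)*a/2))*exp(sqrt(2)*a/2)


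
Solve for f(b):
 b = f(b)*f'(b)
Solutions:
 f(b) = -sqrt(C1 + b^2)
 f(b) = sqrt(C1 + b^2)


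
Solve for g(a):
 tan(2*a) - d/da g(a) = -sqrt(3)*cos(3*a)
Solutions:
 g(a) = C1 - log(cos(2*a))/2 + sqrt(3)*sin(3*a)/3


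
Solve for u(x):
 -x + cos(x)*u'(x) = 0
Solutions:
 u(x) = C1 + Integral(x/cos(x), x)


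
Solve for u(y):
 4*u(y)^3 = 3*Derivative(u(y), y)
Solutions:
 u(y) = -sqrt(6)*sqrt(-1/(C1 + 4*y))/2
 u(y) = sqrt(6)*sqrt(-1/(C1 + 4*y))/2


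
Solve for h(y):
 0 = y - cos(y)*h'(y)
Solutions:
 h(y) = C1 + Integral(y/cos(y), y)


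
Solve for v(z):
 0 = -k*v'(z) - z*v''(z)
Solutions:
 v(z) = C1 + z^(1 - re(k))*(C2*sin(log(z)*Abs(im(k))) + C3*cos(log(z)*im(k)))


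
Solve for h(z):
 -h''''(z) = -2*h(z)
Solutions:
 h(z) = C1*exp(-2^(1/4)*z) + C2*exp(2^(1/4)*z) + C3*sin(2^(1/4)*z) + C4*cos(2^(1/4)*z)


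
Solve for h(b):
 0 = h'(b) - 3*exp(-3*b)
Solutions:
 h(b) = C1 - exp(-3*b)


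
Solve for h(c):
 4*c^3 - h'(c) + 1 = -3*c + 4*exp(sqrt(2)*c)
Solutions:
 h(c) = C1 + c^4 + 3*c^2/2 + c - 2*sqrt(2)*exp(sqrt(2)*c)


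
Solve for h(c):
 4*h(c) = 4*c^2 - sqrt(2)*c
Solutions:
 h(c) = c*(4*c - sqrt(2))/4


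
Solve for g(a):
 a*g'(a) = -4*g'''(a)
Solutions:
 g(a) = C1 + Integral(C2*airyai(-2^(1/3)*a/2) + C3*airybi(-2^(1/3)*a/2), a)


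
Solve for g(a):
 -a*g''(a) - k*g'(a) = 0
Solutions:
 g(a) = C1 + a^(1 - re(k))*(C2*sin(log(a)*Abs(im(k))) + C3*cos(log(a)*im(k)))


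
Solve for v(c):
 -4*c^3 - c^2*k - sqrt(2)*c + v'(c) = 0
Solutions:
 v(c) = C1 + c^4 + c^3*k/3 + sqrt(2)*c^2/2


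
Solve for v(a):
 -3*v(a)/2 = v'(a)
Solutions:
 v(a) = C1*exp(-3*a/2)


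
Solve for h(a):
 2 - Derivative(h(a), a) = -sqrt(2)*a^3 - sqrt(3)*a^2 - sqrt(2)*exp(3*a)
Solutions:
 h(a) = C1 + sqrt(2)*a^4/4 + sqrt(3)*a^3/3 + 2*a + sqrt(2)*exp(3*a)/3


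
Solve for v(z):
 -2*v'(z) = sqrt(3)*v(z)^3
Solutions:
 v(z) = -sqrt(-1/(C1 - sqrt(3)*z))
 v(z) = sqrt(-1/(C1 - sqrt(3)*z))


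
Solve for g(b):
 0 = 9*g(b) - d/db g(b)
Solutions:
 g(b) = C1*exp(9*b)


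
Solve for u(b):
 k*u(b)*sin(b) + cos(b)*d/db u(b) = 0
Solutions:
 u(b) = C1*exp(k*log(cos(b)))


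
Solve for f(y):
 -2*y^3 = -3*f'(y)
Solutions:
 f(y) = C1 + y^4/6


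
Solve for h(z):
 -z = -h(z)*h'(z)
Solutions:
 h(z) = -sqrt(C1 + z^2)
 h(z) = sqrt(C1 + z^2)


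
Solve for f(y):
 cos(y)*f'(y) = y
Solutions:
 f(y) = C1 + Integral(y/cos(y), y)


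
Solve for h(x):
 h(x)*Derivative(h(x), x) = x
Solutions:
 h(x) = -sqrt(C1 + x^2)
 h(x) = sqrt(C1 + x^2)


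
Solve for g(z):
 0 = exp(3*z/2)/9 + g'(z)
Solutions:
 g(z) = C1 - 2*exp(3*z/2)/27


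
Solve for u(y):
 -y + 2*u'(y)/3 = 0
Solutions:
 u(y) = C1 + 3*y^2/4


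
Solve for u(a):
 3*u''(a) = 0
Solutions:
 u(a) = C1 + C2*a


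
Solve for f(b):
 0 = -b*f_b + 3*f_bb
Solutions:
 f(b) = C1 + C2*erfi(sqrt(6)*b/6)


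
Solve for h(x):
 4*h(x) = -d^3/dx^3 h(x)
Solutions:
 h(x) = C3*exp(-2^(2/3)*x) + (C1*sin(2^(2/3)*sqrt(3)*x/2) + C2*cos(2^(2/3)*sqrt(3)*x/2))*exp(2^(2/3)*x/2)


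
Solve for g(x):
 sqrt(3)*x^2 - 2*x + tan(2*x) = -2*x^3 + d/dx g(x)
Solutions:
 g(x) = C1 + x^4/2 + sqrt(3)*x^3/3 - x^2 - log(cos(2*x))/2


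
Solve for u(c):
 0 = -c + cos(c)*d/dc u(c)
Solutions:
 u(c) = C1 + Integral(c/cos(c), c)


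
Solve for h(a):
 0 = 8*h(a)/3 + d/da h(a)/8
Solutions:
 h(a) = C1*exp(-64*a/3)


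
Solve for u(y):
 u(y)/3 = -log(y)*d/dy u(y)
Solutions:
 u(y) = C1*exp(-li(y)/3)


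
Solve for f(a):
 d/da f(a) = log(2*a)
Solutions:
 f(a) = C1 + a*log(a) - a + a*log(2)


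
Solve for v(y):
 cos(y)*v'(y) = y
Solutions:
 v(y) = C1 + Integral(y/cos(y), y)


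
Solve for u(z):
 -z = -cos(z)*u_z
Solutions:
 u(z) = C1 + Integral(z/cos(z), z)


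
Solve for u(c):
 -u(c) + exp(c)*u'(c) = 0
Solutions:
 u(c) = C1*exp(-exp(-c))


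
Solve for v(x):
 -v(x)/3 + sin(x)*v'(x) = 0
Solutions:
 v(x) = C1*(cos(x) - 1)^(1/6)/(cos(x) + 1)^(1/6)


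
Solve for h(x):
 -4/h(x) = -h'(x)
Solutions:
 h(x) = -sqrt(C1 + 8*x)
 h(x) = sqrt(C1 + 8*x)


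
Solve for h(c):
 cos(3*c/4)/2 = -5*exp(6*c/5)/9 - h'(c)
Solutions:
 h(c) = C1 - 25*exp(6*c/5)/54 - 2*sin(3*c/4)/3


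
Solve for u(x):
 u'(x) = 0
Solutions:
 u(x) = C1


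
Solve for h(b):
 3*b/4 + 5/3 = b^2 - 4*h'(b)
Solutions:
 h(b) = C1 + b^3/12 - 3*b^2/32 - 5*b/12


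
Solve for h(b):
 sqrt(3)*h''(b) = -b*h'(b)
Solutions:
 h(b) = C1 + C2*erf(sqrt(2)*3^(3/4)*b/6)


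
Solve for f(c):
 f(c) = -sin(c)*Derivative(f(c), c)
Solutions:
 f(c) = C1*sqrt(cos(c) + 1)/sqrt(cos(c) - 1)


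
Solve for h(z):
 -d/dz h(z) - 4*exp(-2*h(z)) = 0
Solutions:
 h(z) = log(-sqrt(C1 - 8*z))
 h(z) = log(C1 - 8*z)/2


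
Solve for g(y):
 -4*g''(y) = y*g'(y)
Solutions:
 g(y) = C1 + C2*erf(sqrt(2)*y/4)


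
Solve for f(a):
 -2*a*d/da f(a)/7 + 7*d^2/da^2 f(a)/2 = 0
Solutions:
 f(a) = C1 + C2*erfi(sqrt(2)*a/7)


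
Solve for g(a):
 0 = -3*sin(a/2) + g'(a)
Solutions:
 g(a) = C1 - 6*cos(a/2)


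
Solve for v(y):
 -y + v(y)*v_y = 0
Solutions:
 v(y) = -sqrt(C1 + y^2)
 v(y) = sqrt(C1 + y^2)


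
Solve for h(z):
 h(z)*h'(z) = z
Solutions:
 h(z) = -sqrt(C1 + z^2)
 h(z) = sqrt(C1 + z^2)


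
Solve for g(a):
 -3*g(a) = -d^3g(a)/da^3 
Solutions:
 g(a) = C3*exp(3^(1/3)*a) + (C1*sin(3^(5/6)*a/2) + C2*cos(3^(5/6)*a/2))*exp(-3^(1/3)*a/2)


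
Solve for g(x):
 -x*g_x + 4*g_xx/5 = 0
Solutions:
 g(x) = C1 + C2*erfi(sqrt(10)*x/4)


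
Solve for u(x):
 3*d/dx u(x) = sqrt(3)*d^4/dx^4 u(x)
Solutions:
 u(x) = C1 + C4*exp(3^(1/6)*x) + (C2*sin(3^(2/3)*x/2) + C3*cos(3^(2/3)*x/2))*exp(-3^(1/6)*x/2)


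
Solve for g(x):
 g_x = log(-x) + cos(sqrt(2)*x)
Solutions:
 g(x) = C1 + x*log(-x) - x + sqrt(2)*sin(sqrt(2)*x)/2


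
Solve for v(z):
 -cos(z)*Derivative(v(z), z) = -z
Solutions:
 v(z) = C1 + Integral(z/cos(z), z)


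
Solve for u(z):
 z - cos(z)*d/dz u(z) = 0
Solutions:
 u(z) = C1 + Integral(z/cos(z), z)


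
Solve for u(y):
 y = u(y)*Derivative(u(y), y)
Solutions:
 u(y) = -sqrt(C1 + y^2)
 u(y) = sqrt(C1 + y^2)


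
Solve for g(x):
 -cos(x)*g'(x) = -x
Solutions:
 g(x) = C1 + Integral(x/cos(x), x)


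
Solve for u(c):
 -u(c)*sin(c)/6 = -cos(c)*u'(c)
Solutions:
 u(c) = C1/cos(c)^(1/6)


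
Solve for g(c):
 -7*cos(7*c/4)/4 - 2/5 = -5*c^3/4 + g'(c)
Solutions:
 g(c) = C1 + 5*c^4/16 - 2*c/5 - sin(7*c/4)


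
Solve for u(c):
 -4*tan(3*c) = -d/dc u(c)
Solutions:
 u(c) = C1 - 4*log(cos(3*c))/3


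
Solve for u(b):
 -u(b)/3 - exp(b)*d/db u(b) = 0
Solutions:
 u(b) = C1*exp(exp(-b)/3)


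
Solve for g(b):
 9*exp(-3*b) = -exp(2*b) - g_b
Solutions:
 g(b) = C1 - exp(2*b)/2 + 3*exp(-3*b)


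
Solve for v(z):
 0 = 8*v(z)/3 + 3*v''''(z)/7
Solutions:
 v(z) = (C1*sin(14^(1/4)*sqrt(3)*z/3) + C2*cos(14^(1/4)*sqrt(3)*z/3))*exp(-14^(1/4)*sqrt(3)*z/3) + (C3*sin(14^(1/4)*sqrt(3)*z/3) + C4*cos(14^(1/4)*sqrt(3)*z/3))*exp(14^(1/4)*sqrt(3)*z/3)


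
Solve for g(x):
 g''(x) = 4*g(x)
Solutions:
 g(x) = C1*exp(-2*x) + C2*exp(2*x)


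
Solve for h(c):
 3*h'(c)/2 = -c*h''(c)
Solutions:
 h(c) = C1 + C2/sqrt(c)


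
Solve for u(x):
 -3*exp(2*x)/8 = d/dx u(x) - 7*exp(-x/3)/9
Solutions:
 u(x) = C1 - 3*exp(2*x)/16 - 7*exp(-x/3)/3


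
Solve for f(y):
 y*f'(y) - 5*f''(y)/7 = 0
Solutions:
 f(y) = C1 + C2*erfi(sqrt(70)*y/10)


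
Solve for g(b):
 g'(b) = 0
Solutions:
 g(b) = C1


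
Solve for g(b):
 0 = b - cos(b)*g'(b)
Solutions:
 g(b) = C1 + Integral(b/cos(b), b)


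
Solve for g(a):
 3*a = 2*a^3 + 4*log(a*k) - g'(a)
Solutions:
 g(a) = C1 + a^4/2 - 3*a^2/2 + 4*a*log(a*k) - 4*a


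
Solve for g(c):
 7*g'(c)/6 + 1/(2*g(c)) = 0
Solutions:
 g(c) = -sqrt(C1 - 42*c)/7
 g(c) = sqrt(C1 - 42*c)/7


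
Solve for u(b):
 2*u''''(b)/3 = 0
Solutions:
 u(b) = C1 + C2*b + C3*b^2 + C4*b^3


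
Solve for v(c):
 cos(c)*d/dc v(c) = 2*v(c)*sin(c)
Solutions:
 v(c) = C1/cos(c)^2


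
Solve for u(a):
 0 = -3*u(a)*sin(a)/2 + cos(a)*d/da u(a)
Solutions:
 u(a) = C1/cos(a)^(3/2)


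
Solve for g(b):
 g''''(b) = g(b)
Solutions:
 g(b) = C1*exp(-b) + C2*exp(b) + C3*sin(b) + C4*cos(b)


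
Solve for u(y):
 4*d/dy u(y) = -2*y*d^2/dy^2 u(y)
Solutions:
 u(y) = C1 + C2/y


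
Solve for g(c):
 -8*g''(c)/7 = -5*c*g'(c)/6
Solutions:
 g(c) = C1 + C2*erfi(sqrt(210)*c/24)


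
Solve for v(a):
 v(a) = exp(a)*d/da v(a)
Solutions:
 v(a) = C1*exp(-exp(-a))


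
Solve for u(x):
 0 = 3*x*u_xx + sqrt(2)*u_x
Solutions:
 u(x) = C1 + C2*x^(1 - sqrt(2)/3)


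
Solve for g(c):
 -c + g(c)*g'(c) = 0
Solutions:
 g(c) = -sqrt(C1 + c^2)
 g(c) = sqrt(C1 + c^2)


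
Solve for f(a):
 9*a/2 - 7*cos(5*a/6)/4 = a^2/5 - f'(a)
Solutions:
 f(a) = C1 + a^3/15 - 9*a^2/4 + 21*sin(5*a/6)/10


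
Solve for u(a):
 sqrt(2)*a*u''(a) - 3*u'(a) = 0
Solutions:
 u(a) = C1 + C2*a^(1 + 3*sqrt(2)/2)


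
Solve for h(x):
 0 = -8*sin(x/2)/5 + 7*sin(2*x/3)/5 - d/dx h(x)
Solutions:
 h(x) = C1 + 16*cos(x/2)/5 - 21*cos(2*x/3)/10


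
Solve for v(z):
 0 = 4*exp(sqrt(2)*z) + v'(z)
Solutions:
 v(z) = C1 - 2*sqrt(2)*exp(sqrt(2)*z)


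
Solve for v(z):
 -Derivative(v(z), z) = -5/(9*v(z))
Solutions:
 v(z) = -sqrt(C1 + 10*z)/3
 v(z) = sqrt(C1 + 10*z)/3


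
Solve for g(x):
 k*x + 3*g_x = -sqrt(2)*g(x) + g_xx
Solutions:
 g(x) = C1*exp(x*(3 - sqrt(4*sqrt(2) + 9))/2) + C2*exp(x*(3 + sqrt(4*sqrt(2) + 9))/2) - sqrt(2)*k*x/2 + 3*k/2


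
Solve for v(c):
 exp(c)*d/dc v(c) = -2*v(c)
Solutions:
 v(c) = C1*exp(2*exp(-c))


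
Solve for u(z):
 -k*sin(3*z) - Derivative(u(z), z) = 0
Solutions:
 u(z) = C1 + k*cos(3*z)/3


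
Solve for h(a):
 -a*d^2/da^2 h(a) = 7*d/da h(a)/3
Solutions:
 h(a) = C1 + C2/a^(4/3)


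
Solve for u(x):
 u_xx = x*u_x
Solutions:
 u(x) = C1 + C2*erfi(sqrt(2)*x/2)


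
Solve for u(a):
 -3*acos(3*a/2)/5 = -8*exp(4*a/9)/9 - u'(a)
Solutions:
 u(a) = C1 + 3*a*acos(3*a/2)/5 - sqrt(4 - 9*a^2)/5 - 2*exp(4*a/9)


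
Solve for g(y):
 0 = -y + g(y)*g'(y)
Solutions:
 g(y) = -sqrt(C1 + y^2)
 g(y) = sqrt(C1 + y^2)


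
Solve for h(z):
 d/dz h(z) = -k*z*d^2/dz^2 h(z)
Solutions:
 h(z) = C1 + z^(((re(k) - 1)*re(k) + im(k)^2)/(re(k)^2 + im(k)^2))*(C2*sin(log(z)*Abs(im(k))/(re(k)^2 + im(k)^2)) + C3*cos(log(z)*im(k)/(re(k)^2 + im(k)^2)))


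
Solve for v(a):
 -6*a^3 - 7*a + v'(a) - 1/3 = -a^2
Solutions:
 v(a) = C1 + 3*a^4/2 - a^3/3 + 7*a^2/2 + a/3


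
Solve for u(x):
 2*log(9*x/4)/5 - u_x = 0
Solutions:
 u(x) = C1 + 2*x*log(x)/5 - 4*x*log(2)/5 - 2*x/5 + 4*x*log(3)/5


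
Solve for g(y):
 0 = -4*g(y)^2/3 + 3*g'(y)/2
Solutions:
 g(y) = -9/(C1 + 8*y)


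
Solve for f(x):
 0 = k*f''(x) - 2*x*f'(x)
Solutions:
 f(x) = C1 + C2*erf(x*sqrt(-1/k))/sqrt(-1/k)


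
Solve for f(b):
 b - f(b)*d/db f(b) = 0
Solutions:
 f(b) = -sqrt(C1 + b^2)
 f(b) = sqrt(C1 + b^2)


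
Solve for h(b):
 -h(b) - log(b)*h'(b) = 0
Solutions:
 h(b) = C1*exp(-li(b))


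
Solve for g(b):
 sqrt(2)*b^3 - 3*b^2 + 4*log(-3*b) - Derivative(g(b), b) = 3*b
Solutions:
 g(b) = C1 + sqrt(2)*b^4/4 - b^3 - 3*b^2/2 + 4*b*log(-b) + 4*b*(-1 + log(3))


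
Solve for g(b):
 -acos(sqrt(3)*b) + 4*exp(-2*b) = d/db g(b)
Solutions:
 g(b) = C1 - b*acos(sqrt(3)*b) + sqrt(3)*sqrt(1 - 3*b^2)/3 - 2*exp(-2*b)


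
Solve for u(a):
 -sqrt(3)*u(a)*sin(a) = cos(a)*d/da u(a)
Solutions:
 u(a) = C1*cos(a)^(sqrt(3))


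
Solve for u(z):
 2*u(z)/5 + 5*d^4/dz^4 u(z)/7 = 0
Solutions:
 u(z) = (C1*sin(2^(3/4)*sqrt(5)*7^(1/4)*z/10) + C2*cos(2^(3/4)*sqrt(5)*7^(1/4)*z/10))*exp(-2^(3/4)*sqrt(5)*7^(1/4)*z/10) + (C3*sin(2^(3/4)*sqrt(5)*7^(1/4)*z/10) + C4*cos(2^(3/4)*sqrt(5)*7^(1/4)*z/10))*exp(2^(3/4)*sqrt(5)*7^(1/4)*z/10)


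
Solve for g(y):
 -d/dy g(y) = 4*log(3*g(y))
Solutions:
 Integral(1/(log(_y) + log(3)), (_y, g(y)))/4 = C1 - y


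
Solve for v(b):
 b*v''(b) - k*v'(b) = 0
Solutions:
 v(b) = C1 + b^(re(k) + 1)*(C2*sin(log(b)*Abs(im(k))) + C3*cos(log(b)*im(k)))


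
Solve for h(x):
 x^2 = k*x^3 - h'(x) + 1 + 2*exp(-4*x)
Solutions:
 h(x) = C1 + k*x^4/4 - x^3/3 + x - exp(-4*x)/2


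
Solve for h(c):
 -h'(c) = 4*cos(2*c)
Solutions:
 h(c) = C1 - 2*sin(2*c)


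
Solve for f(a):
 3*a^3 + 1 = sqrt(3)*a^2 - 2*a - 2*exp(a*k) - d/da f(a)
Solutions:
 f(a) = C1 - 3*a^4/4 + sqrt(3)*a^3/3 - a^2 - a - 2*exp(a*k)/k


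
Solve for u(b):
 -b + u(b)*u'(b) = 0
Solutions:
 u(b) = -sqrt(C1 + b^2)
 u(b) = sqrt(C1 + b^2)


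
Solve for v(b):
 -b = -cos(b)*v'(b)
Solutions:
 v(b) = C1 + Integral(b/cos(b), b)


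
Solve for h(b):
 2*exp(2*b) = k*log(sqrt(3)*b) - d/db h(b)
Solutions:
 h(b) = C1 + b*k*log(b) + b*k*(-1 + log(3)/2) - exp(2*b)


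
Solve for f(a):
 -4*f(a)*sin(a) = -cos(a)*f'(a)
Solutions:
 f(a) = C1/cos(a)^4


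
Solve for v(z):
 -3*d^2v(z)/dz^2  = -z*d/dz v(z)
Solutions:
 v(z) = C1 + C2*erfi(sqrt(6)*z/6)


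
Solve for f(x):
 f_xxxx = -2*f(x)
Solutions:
 f(x) = (C1*sin(2^(3/4)*x/2) + C2*cos(2^(3/4)*x/2))*exp(-2^(3/4)*x/2) + (C3*sin(2^(3/4)*x/2) + C4*cos(2^(3/4)*x/2))*exp(2^(3/4)*x/2)


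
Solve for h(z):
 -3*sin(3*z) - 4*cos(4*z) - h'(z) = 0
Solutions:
 h(z) = C1 - sin(4*z) + cos(3*z)


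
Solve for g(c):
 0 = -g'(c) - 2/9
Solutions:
 g(c) = C1 - 2*c/9


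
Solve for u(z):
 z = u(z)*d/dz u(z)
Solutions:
 u(z) = -sqrt(C1 + z^2)
 u(z) = sqrt(C1 + z^2)


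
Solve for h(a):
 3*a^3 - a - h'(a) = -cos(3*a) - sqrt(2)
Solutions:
 h(a) = C1 + 3*a^4/4 - a^2/2 + sqrt(2)*a + sin(3*a)/3


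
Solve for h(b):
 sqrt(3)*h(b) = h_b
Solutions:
 h(b) = C1*exp(sqrt(3)*b)


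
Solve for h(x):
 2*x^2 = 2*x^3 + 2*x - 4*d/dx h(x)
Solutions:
 h(x) = C1 + x^4/8 - x^3/6 + x^2/4


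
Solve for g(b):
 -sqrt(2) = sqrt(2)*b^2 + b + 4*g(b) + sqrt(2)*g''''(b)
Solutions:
 g(b) = -sqrt(2)*b^2/4 - b/4 + (C1*sin(2^(7/8)*b/2) + C2*cos(2^(7/8)*b/2))*exp(-2^(7/8)*b/2) + (C3*sin(2^(7/8)*b/2) + C4*cos(2^(7/8)*b/2))*exp(2^(7/8)*b/2) - sqrt(2)/4


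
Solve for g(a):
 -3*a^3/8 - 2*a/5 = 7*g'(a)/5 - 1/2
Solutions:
 g(a) = C1 - 15*a^4/224 - a^2/7 + 5*a/14


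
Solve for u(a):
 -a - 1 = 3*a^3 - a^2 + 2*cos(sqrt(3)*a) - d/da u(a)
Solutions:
 u(a) = C1 + 3*a^4/4 - a^3/3 + a^2/2 + a + 2*sqrt(3)*sin(sqrt(3)*a)/3


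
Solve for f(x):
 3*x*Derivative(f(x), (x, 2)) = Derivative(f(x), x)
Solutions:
 f(x) = C1 + C2*x^(4/3)


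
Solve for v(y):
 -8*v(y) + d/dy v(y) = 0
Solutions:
 v(y) = C1*exp(8*y)


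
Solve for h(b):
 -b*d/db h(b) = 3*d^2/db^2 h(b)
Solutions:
 h(b) = C1 + C2*erf(sqrt(6)*b/6)


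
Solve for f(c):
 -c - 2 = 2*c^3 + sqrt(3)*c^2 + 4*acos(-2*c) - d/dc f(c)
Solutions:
 f(c) = C1 + c^4/2 + sqrt(3)*c^3/3 + c^2/2 + 4*c*acos(-2*c) + 2*c + 2*sqrt(1 - 4*c^2)


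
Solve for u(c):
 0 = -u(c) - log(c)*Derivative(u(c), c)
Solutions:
 u(c) = C1*exp(-li(c))


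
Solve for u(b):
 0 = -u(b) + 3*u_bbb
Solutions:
 u(b) = C3*exp(3^(2/3)*b/3) + (C1*sin(3^(1/6)*b/2) + C2*cos(3^(1/6)*b/2))*exp(-3^(2/3)*b/6)


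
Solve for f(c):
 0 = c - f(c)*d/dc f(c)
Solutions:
 f(c) = -sqrt(C1 + c^2)
 f(c) = sqrt(C1 + c^2)


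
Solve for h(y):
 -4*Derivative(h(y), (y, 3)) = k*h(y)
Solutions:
 h(y) = C1*exp(2^(1/3)*y*(-k)^(1/3)/2) + C2*exp(2^(1/3)*y*(-k)^(1/3)*(-1 + sqrt(3)*I)/4) + C3*exp(-2^(1/3)*y*(-k)^(1/3)*(1 + sqrt(3)*I)/4)


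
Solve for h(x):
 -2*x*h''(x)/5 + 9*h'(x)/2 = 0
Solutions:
 h(x) = C1 + C2*x^(49/4)


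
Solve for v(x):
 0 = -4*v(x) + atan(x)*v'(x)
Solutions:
 v(x) = C1*exp(4*Integral(1/atan(x), x))


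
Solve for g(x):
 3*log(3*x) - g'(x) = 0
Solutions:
 g(x) = C1 + 3*x*log(x) - 3*x + x*log(27)


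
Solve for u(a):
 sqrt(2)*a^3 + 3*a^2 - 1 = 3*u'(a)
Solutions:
 u(a) = C1 + sqrt(2)*a^4/12 + a^3/3 - a/3


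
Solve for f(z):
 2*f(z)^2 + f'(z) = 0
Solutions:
 f(z) = 1/(C1 + 2*z)


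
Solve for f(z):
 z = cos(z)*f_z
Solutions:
 f(z) = C1 + Integral(z/cos(z), z)


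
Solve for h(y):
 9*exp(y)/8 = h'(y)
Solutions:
 h(y) = C1 + 9*exp(y)/8


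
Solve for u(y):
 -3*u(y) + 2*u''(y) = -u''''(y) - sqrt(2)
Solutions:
 u(y) = C1*exp(-y) + C2*exp(y) + C3*sin(sqrt(3)*y) + C4*cos(sqrt(3)*y) + sqrt(2)/3


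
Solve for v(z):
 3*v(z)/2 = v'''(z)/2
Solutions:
 v(z) = C3*exp(3^(1/3)*z) + (C1*sin(3^(5/6)*z/2) + C2*cos(3^(5/6)*z/2))*exp(-3^(1/3)*z/2)


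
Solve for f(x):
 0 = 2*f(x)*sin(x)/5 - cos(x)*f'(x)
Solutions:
 f(x) = C1/cos(x)^(2/5)


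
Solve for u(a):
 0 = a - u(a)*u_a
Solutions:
 u(a) = -sqrt(C1 + a^2)
 u(a) = sqrt(C1 + a^2)


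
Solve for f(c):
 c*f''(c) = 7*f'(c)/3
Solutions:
 f(c) = C1 + C2*c^(10/3)


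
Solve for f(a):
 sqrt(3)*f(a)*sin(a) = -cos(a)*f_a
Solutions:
 f(a) = C1*cos(a)^(sqrt(3))


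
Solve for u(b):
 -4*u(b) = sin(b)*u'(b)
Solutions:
 u(b) = C1*(cos(b)^2 + 2*cos(b) + 1)/(cos(b)^2 - 2*cos(b) + 1)


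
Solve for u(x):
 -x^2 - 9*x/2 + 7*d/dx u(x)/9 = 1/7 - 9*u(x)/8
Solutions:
 u(x) = C1*exp(-81*x/56) + 8*x^2/9 + 2020*x/729 - 739352/413343


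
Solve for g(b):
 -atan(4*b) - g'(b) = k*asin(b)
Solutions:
 g(b) = C1 - b*atan(4*b) - k*(b*asin(b) + sqrt(1 - b^2)) + log(16*b^2 + 1)/8


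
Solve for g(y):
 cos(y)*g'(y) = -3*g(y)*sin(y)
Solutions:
 g(y) = C1*cos(y)^3


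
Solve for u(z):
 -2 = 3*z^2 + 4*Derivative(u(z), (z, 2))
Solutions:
 u(z) = C1 + C2*z - z^4/16 - z^2/4


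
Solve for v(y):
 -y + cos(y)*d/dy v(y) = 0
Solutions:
 v(y) = C1 + Integral(y/cos(y), y)


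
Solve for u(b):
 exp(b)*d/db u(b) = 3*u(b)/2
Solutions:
 u(b) = C1*exp(-3*exp(-b)/2)


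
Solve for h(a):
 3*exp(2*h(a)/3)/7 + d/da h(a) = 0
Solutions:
 h(a) = 3*log(-sqrt(-1/(C1 - 3*a))) - 3*log(2) + 3*log(42)/2
 h(a) = 3*log(-1/(C1 - 3*a))/2 - 3*log(2) + 3*log(42)/2


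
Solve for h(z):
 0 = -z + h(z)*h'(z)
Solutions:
 h(z) = -sqrt(C1 + z^2)
 h(z) = sqrt(C1 + z^2)


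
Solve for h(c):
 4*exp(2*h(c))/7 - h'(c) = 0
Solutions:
 h(c) = log(-1/(C1 + 4*c))/2 - log(2) + log(14)/2
 h(c) = log(-sqrt(-1/(C1 + 4*c))) - log(2) + log(14)/2


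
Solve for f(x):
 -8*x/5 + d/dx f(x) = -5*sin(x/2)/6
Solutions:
 f(x) = C1 + 4*x^2/5 + 5*cos(x/2)/3


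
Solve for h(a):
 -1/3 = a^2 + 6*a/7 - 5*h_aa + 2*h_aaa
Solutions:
 h(a) = C1 + C2*a + C3*exp(5*a/2) + a^4/60 + 29*a^3/525 + 523*a^2/5250


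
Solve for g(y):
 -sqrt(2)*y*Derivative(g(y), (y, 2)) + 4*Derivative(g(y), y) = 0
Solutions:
 g(y) = C1 + C2*y^(1 + 2*sqrt(2))


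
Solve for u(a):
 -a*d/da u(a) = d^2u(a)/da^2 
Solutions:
 u(a) = C1 + C2*erf(sqrt(2)*a/2)


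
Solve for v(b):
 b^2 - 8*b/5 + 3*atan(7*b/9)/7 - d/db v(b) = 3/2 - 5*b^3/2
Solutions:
 v(b) = C1 + 5*b^4/8 + b^3/3 - 4*b^2/5 + 3*b*atan(7*b/9)/7 - 3*b/2 - 27*log(49*b^2 + 81)/98


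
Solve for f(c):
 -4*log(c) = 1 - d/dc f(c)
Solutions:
 f(c) = C1 + 4*c*log(c) - 3*c


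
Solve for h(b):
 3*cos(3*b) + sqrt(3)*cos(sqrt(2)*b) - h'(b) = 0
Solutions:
 h(b) = C1 + sin(3*b) + sqrt(6)*sin(sqrt(2)*b)/2


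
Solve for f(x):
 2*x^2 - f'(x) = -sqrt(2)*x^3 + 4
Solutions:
 f(x) = C1 + sqrt(2)*x^4/4 + 2*x^3/3 - 4*x


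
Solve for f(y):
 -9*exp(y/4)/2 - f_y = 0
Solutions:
 f(y) = C1 - 18*exp(y/4)


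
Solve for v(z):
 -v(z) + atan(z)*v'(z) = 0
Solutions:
 v(z) = C1*exp(Integral(1/atan(z), z))


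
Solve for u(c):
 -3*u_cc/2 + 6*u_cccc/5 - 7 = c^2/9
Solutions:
 u(c) = C1 + C2*c + C3*exp(-sqrt(5)*c/2) + C4*exp(sqrt(5)*c/2) - c^4/162 - 323*c^2/135


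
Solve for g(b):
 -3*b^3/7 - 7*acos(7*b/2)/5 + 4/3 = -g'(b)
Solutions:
 g(b) = C1 + 3*b^4/28 + 7*b*acos(7*b/2)/5 - 4*b/3 - sqrt(4 - 49*b^2)/5


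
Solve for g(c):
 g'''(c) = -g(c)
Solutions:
 g(c) = C3*exp(-c) + (C1*sin(sqrt(3)*c/2) + C2*cos(sqrt(3)*c/2))*exp(c/2)


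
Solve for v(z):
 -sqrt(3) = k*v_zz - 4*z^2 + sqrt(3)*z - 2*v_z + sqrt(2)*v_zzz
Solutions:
 v(z) = C1 + C2*exp(sqrt(2)*z*(-k + sqrt(k^2 + 8*sqrt(2)))/4) + C3*exp(-sqrt(2)*z*(k + sqrt(k^2 + 8*sqrt(2)))/4) - k^2*z - k*z^2 + sqrt(3)*k*z/4 - 2*z^3/3 + sqrt(3)*z^2/4 - 2*sqrt(2)*z + sqrt(3)*z/2


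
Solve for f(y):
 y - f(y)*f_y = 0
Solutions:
 f(y) = -sqrt(C1 + y^2)
 f(y) = sqrt(C1 + y^2)


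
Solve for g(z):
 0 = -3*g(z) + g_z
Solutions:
 g(z) = C1*exp(3*z)


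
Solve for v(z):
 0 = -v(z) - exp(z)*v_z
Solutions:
 v(z) = C1*exp(exp(-z))


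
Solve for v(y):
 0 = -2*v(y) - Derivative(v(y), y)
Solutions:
 v(y) = C1*exp(-2*y)


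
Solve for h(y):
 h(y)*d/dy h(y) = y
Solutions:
 h(y) = -sqrt(C1 + y^2)
 h(y) = sqrt(C1 + y^2)


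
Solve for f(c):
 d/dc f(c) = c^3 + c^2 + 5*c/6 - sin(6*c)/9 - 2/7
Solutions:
 f(c) = C1 + c^4/4 + c^3/3 + 5*c^2/12 - 2*c/7 + cos(6*c)/54


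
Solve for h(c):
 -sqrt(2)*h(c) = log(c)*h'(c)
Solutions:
 h(c) = C1*exp(-sqrt(2)*li(c))


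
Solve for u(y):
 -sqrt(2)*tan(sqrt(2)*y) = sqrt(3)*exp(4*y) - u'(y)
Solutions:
 u(y) = C1 + sqrt(3)*exp(4*y)/4 - log(cos(sqrt(2)*y))


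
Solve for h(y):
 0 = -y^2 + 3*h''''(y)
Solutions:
 h(y) = C1 + C2*y + C3*y^2 + C4*y^3 + y^6/1080


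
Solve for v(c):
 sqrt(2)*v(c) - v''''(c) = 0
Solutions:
 v(c) = C1*exp(-2^(1/8)*c) + C2*exp(2^(1/8)*c) + C3*sin(2^(1/8)*c) + C4*cos(2^(1/8)*c)


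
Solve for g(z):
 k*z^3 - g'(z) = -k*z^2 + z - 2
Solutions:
 g(z) = C1 + k*z^4/4 + k*z^3/3 - z^2/2 + 2*z


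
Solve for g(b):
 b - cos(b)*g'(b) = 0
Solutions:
 g(b) = C1 + Integral(b/cos(b), b)


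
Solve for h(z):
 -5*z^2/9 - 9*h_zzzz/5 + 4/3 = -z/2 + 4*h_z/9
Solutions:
 h(z) = C1 + C4*exp(-20^(1/3)*3^(2/3)*z/9) - 5*z^3/12 + 9*z^2/16 + 3*z + (C2*sin(20^(1/3)*3^(1/6)*z/6) + C3*cos(20^(1/3)*3^(1/6)*z/6))*exp(20^(1/3)*3^(2/3)*z/18)


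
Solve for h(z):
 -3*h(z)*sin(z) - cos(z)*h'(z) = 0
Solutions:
 h(z) = C1*cos(z)^3


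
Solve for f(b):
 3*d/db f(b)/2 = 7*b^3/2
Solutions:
 f(b) = C1 + 7*b^4/12


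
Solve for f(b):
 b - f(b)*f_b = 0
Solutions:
 f(b) = -sqrt(C1 + b^2)
 f(b) = sqrt(C1 + b^2)


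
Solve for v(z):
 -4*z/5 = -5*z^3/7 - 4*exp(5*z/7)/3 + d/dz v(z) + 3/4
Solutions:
 v(z) = C1 + 5*z^4/28 - 2*z^2/5 - 3*z/4 + 28*exp(5*z/7)/15


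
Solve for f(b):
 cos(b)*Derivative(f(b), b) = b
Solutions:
 f(b) = C1 + Integral(b/cos(b), b)


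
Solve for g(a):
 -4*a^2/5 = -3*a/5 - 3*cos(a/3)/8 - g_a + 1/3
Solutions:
 g(a) = C1 + 4*a^3/15 - 3*a^2/10 + a/3 - 9*sin(a/3)/8


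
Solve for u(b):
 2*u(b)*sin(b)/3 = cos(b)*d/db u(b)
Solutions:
 u(b) = C1/cos(b)^(2/3)


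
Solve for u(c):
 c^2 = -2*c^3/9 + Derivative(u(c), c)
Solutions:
 u(c) = C1 + c^4/18 + c^3/3


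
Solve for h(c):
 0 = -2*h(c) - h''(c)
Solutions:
 h(c) = C1*sin(sqrt(2)*c) + C2*cos(sqrt(2)*c)


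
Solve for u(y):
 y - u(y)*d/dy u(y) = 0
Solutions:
 u(y) = -sqrt(C1 + y^2)
 u(y) = sqrt(C1 + y^2)


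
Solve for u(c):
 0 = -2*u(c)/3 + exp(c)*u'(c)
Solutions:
 u(c) = C1*exp(-2*exp(-c)/3)


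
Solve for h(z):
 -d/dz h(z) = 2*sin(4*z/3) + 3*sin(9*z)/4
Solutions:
 h(z) = C1 + 3*cos(4*z/3)/2 + cos(9*z)/12


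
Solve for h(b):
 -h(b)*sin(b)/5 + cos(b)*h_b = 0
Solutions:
 h(b) = C1/cos(b)^(1/5)


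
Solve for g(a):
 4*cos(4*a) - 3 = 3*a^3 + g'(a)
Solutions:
 g(a) = C1 - 3*a^4/4 - 3*a + sin(4*a)


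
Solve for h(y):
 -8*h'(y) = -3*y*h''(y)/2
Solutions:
 h(y) = C1 + C2*y^(19/3)


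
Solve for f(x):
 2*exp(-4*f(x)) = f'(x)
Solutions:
 f(x) = log(-I*(C1 + 8*x)^(1/4))
 f(x) = log(I*(C1 + 8*x)^(1/4))
 f(x) = log(-(C1 + 8*x)^(1/4))
 f(x) = log(C1 + 8*x)/4


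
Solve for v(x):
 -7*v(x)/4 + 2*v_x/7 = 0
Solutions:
 v(x) = C1*exp(49*x/8)


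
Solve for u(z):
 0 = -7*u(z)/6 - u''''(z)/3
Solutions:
 u(z) = (C1*sin(14^(1/4)*z/2) + C2*cos(14^(1/4)*z/2))*exp(-14^(1/4)*z/2) + (C3*sin(14^(1/4)*z/2) + C4*cos(14^(1/4)*z/2))*exp(14^(1/4)*z/2)


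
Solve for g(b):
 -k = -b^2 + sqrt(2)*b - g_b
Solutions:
 g(b) = C1 - b^3/3 + sqrt(2)*b^2/2 + b*k


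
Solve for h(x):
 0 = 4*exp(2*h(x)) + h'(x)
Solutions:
 h(x) = log(-sqrt(-1/(C1 - 4*x))) - log(2)/2
 h(x) = log(-1/(C1 - 4*x))/2 - log(2)/2


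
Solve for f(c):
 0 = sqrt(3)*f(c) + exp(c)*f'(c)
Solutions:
 f(c) = C1*exp(sqrt(3)*exp(-c))


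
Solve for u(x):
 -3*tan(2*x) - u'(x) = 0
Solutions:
 u(x) = C1 + 3*log(cos(2*x))/2


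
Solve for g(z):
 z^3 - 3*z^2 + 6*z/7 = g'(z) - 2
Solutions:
 g(z) = C1 + z^4/4 - z^3 + 3*z^2/7 + 2*z


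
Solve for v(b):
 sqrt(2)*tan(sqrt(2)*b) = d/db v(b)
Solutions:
 v(b) = C1 - log(cos(sqrt(2)*b))


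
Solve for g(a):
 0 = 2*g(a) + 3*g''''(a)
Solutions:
 g(a) = (C1*sin(6^(3/4)*a/6) + C2*cos(6^(3/4)*a/6))*exp(-6^(3/4)*a/6) + (C3*sin(6^(3/4)*a/6) + C4*cos(6^(3/4)*a/6))*exp(6^(3/4)*a/6)


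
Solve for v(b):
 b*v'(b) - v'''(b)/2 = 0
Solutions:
 v(b) = C1 + Integral(C2*airyai(2^(1/3)*b) + C3*airybi(2^(1/3)*b), b)


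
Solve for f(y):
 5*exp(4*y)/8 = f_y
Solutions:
 f(y) = C1 + 5*exp(4*y)/32


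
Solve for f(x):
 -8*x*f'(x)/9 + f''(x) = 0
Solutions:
 f(x) = C1 + C2*erfi(2*x/3)


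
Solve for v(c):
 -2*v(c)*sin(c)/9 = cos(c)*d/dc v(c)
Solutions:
 v(c) = C1*cos(c)^(2/9)


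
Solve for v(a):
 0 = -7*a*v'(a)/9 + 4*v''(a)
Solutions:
 v(a) = C1 + C2*erfi(sqrt(14)*a/12)


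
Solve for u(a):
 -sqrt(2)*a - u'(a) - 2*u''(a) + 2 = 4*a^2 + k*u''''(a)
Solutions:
 u(a) = C1 + C2*exp(2^(1/3)*a*(6^(1/3)*(sqrt(3)*sqrt((27 + 32/k)/k^2) + 9/k)^(1/3)/12 - 2^(1/3)*3^(5/6)*I*(sqrt(3)*sqrt((27 + 32/k)/k^2) + 9/k)^(1/3)/12 + 4/(k*(-3^(1/3) + 3^(5/6)*I)*(sqrt(3)*sqrt((27 + 32/k)/k^2) + 9/k)^(1/3)))) + C3*exp(2^(1/3)*a*(6^(1/3)*(sqrt(3)*sqrt((27 + 32/k)/k^2) + 9/k)^(1/3)/12 + 2^(1/3)*3^(5/6)*I*(sqrt(3)*sqrt((27 + 32/k)/k^2) + 9/k)^(1/3)/12 - 4/(k*(3^(1/3) + 3^(5/6)*I)*(sqrt(3)*sqrt((27 + 32/k)/k^2) + 9/k)^(1/3)))) + C4*exp(6^(1/3)*a*(-2^(1/3)*(sqrt(3)*sqrt((27 + 32/k)/k^2) + 9/k)^(1/3) + 4*3^(1/3)/(k*(sqrt(3)*sqrt((27 + 32/k)/k^2) + 9/k)^(1/3)))/6) - 4*a^3/3 - sqrt(2)*a^2/2 + 8*a^2 - 30*a + 2*sqrt(2)*a
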